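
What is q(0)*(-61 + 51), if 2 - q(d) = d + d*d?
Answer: -20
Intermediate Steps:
q(d) = 2 - d - d² (q(d) = 2 - (d + d*d) = 2 - (d + d²) = 2 + (-d - d²) = 2 - d - d²)
q(0)*(-61 + 51) = (2 - 1*0 - 1*0²)*(-61 + 51) = (2 + 0 - 1*0)*(-10) = (2 + 0 + 0)*(-10) = 2*(-10) = -20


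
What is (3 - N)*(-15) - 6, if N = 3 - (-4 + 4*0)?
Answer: 54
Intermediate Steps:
N = 7 (N = 3 - (-4 + 0) = 3 - 1*(-4) = 3 + 4 = 7)
(3 - N)*(-15) - 6 = (3 - 1*7)*(-15) - 6 = (3 - 7)*(-15) - 6 = -4*(-15) - 6 = 60 - 6 = 54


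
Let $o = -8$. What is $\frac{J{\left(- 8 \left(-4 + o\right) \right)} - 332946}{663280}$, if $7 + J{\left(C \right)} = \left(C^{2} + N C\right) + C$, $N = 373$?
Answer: $- \frac{287833}{663280} \approx -0.43395$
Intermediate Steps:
$J{\left(C \right)} = -7 + C^{2} + 374 C$ ($J{\left(C \right)} = -7 + \left(\left(C^{2} + 373 C\right) + C\right) = -7 + \left(C^{2} + 374 C\right) = -7 + C^{2} + 374 C$)
$\frac{J{\left(- 8 \left(-4 + o\right) \right)} - 332946}{663280} = \frac{\left(-7 + \left(- 8 \left(-4 - 8\right)\right)^{2} + 374 \left(- 8 \left(-4 - 8\right)\right)\right) - 332946}{663280} = \left(\left(-7 + \left(\left(-8\right) \left(-12\right)\right)^{2} + 374 \left(\left(-8\right) \left(-12\right)\right)\right) - 332946\right) \frac{1}{663280} = \left(\left(-7 + 96^{2} + 374 \cdot 96\right) - 332946\right) \frac{1}{663280} = \left(\left(-7 + 9216 + 35904\right) - 332946\right) \frac{1}{663280} = \left(45113 - 332946\right) \frac{1}{663280} = \left(-287833\right) \frac{1}{663280} = - \frac{287833}{663280}$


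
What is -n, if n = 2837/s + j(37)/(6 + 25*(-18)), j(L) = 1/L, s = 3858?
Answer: -2589021/3521068 ≈ -0.73529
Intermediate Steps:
n = 2589021/3521068 (n = 2837/3858 + 1/(37*(6 + 25*(-18))) = 2837*(1/3858) + 1/(37*(6 - 450)) = 2837/3858 + (1/37)/(-444) = 2837/3858 + (1/37)*(-1/444) = 2837/3858 - 1/16428 = 2589021/3521068 ≈ 0.73529)
-n = -1*2589021/3521068 = -2589021/3521068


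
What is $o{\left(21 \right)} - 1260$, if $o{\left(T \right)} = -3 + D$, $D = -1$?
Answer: $-1264$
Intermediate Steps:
$o{\left(T \right)} = -4$ ($o{\left(T \right)} = -3 - 1 = -4$)
$o{\left(21 \right)} - 1260 = -4 - 1260 = -1264$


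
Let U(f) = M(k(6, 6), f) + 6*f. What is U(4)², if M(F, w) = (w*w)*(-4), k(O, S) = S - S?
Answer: 1600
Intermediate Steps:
k(O, S) = 0
M(F, w) = -4*w² (M(F, w) = w²*(-4) = -4*w²)
U(f) = -4*f² + 6*f
U(4)² = (2*4*(3 - 2*4))² = (2*4*(3 - 8))² = (2*4*(-5))² = (-40)² = 1600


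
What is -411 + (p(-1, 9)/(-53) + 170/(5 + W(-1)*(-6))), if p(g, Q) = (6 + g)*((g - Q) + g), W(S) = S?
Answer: -229998/583 ≈ -394.51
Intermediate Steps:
p(g, Q) = (6 + g)*(-Q + 2*g)
-411 + (p(-1, 9)/(-53) + 170/(5 + W(-1)*(-6))) = -411 + ((-6*9 + 2*(-1)² + 12*(-1) - 1*9*(-1))/(-53) + 170/(5 - 1*(-6))) = -411 + ((-54 + 2*1 - 12 + 9)*(-1/53) + 170/(5 + 6)) = -411 + ((-54 + 2 - 12 + 9)*(-1/53) + 170/11) = -411 + (-55*(-1/53) + 170*(1/11)) = -411 + (55/53 + 170/11) = -411 + 9615/583 = -229998/583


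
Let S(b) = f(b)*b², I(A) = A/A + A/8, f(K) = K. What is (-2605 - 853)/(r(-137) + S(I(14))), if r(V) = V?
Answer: 221312/7437 ≈ 29.758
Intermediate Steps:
I(A) = 1 + A/8 (I(A) = 1 + A*(⅛) = 1 + A/8)
S(b) = b³ (S(b) = b*b² = b³)
(-2605 - 853)/(r(-137) + S(I(14))) = (-2605 - 853)/(-137 + (1 + (⅛)*14)³) = -3458/(-137 + (1 + 7/4)³) = -3458/(-137 + (11/4)³) = -3458/(-137 + 1331/64) = -3458/(-7437/64) = -3458*(-64/7437) = 221312/7437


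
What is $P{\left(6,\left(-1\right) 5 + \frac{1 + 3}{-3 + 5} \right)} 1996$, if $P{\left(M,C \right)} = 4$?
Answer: $7984$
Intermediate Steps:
$P{\left(6,\left(-1\right) 5 + \frac{1 + 3}{-3 + 5} \right)} 1996 = 4 \cdot 1996 = 7984$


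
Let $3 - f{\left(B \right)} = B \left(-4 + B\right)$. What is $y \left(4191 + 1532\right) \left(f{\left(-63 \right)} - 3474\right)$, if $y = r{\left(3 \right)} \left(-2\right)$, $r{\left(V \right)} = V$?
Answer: $264127896$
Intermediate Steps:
$f{\left(B \right)} = 3 - B \left(-4 + B\right)$
$y = -6$ ($y = 3 \left(-2\right) = -6$)
$y \left(4191 + 1532\right) \left(f{\left(-63 \right)} - 3474\right) = - 6 \left(4191 + 1532\right) \left(\left(3 - \left(-63\right)^{2} + 4 \left(-63\right)\right) - 3474\right) = - 6 \cdot 5723 \left(\left(3 - 3969 - 252\right) - 3474\right) = - 6 \cdot 5723 \left(-4218 - 3474\right) = - 6 \cdot 5723 \left(-7692\right) = \left(-6\right) \left(-44021316\right) = 264127896$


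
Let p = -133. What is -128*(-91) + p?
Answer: 11515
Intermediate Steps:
-128*(-91) + p = -128*(-91) - 133 = 11648 - 133 = 11515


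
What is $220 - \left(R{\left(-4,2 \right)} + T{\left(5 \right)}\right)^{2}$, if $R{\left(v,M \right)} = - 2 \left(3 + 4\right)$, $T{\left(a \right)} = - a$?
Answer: $-141$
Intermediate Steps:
$R{\left(v,M \right)} = -14$ ($R{\left(v,M \right)} = \left(-2\right) 7 = -14$)
$220 - \left(R{\left(-4,2 \right)} + T{\left(5 \right)}\right)^{2} = 220 - \left(-14 - 5\right)^{2} = 220 - \left(-19\right)^{2} = 220 - 361 = -141$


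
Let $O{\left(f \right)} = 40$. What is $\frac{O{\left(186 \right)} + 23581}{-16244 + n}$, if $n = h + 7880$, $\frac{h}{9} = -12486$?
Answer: $- \frac{23621}{120738} \approx -0.19564$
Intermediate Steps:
$h = -112374$ ($h = 9 \left(-12486\right) = -112374$)
$n = -104494$ ($n = -112374 + 7880 = -104494$)
$\frac{O{\left(186 \right)} + 23581}{-16244 + n} = \frac{40 + 23581}{-16244 - 104494} = \frac{23621}{-120738} = 23621 \left(- \frac{1}{120738}\right) = - \frac{23621}{120738}$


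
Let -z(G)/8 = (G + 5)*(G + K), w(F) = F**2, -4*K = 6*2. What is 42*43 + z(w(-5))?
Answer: -3474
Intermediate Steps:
K = -3 (K = -3*2/2 = -1/4*12 = -3)
z(G) = -8*(-3 + G)*(5 + G) (z(G) = -8*(G + 5)*(G - 3) = -8*(5 + G)*(-3 + G) = -8*(-3 + G)*(5 + G))
42*43 + z(w(-5)) = 42*43 + (120 - 16*(-5)**2 - 8*((-5)**2)**2) = 1806 + (120 - 16*25 - 8*25**2) = 1806 + (120 - 400 - 8*625) = 1806 + (120 - 400 - 5000) = 1806 - 5280 = -3474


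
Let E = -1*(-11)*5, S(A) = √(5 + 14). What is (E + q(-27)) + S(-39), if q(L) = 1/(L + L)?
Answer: 2969/54 + √19 ≈ 59.340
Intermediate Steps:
S(A) = √19
E = 55 (E = 11*5 = 55)
q(L) = 1/(2*L)
(E + q(-27)) + S(-39) = (55 + (½)/(-27)) + √19 = (55 + (½)*(-1/27)) + √19 = (55 - 1/54) + √19 = 2969/54 + √19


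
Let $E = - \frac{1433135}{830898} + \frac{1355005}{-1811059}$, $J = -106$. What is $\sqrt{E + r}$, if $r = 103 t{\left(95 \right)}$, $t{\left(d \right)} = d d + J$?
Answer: $\frac{\sqrt{25681939911838775280131668618}}{167200588998} \approx 958.46$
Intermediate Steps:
$t{\left(d \right)} = -106 + d^{2}$ ($t{\left(d \right)} = d d - 106 = d^{2} - 106 = -106 + d^{2}$)
$r = 918657$ ($r = 103 \left(-106 + 95^{2}\right) = 103 \left(-106 + 9025\right) = 103 \cdot 8919 = 918657$)
$E = - \frac{3721362984455}{1504805300982}$ ($E = \left(-1433135\right) \frac{1}{830898} + 1355005 \left(- \frac{1}{1811059}\right) = - \frac{1433135}{830898} - \frac{1355005}{1811059} = - \frac{3721362984455}{1504805300982} \approx -2.473$)
$\sqrt{E + r} = \sqrt{- \frac{3721362984455}{1504805300982} + 918657} = \sqrt{\frac{1382396202021236719}{1504805300982}} = \frac{\sqrt{25681939911838775280131668618}}{167200588998}$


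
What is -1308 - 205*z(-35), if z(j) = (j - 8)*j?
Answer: -309833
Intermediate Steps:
z(j) = j*(-8 + j) (z(j) = (-8 + j)*j = j*(-8 + j))
-1308 - 205*z(-35) = -1308 - (-7175)*(-8 - 35) = -1308 - (-7175)*(-43) = -1308 - 205*1505 = -1308 - 308525 = -309833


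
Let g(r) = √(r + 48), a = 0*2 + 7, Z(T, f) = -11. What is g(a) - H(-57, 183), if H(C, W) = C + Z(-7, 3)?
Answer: 68 + √55 ≈ 75.416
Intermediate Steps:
a = 7 (a = 0 + 7 = 7)
g(r) = √(48 + r)
H(C, W) = -11 + C (H(C, W) = C - 11 = -11 + C)
g(a) - H(-57, 183) = √(48 + 7) - (-11 - 57) = √55 - 1*(-68) = √55 + 68 = 68 + √55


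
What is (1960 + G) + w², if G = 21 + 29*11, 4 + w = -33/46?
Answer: 4913889/2116 ≈ 2322.3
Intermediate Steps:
w = -217/46 (w = -4 - 33/46 = -217/46 ≈ -4.7174)
G = 340 (G = 21 + 319 = 340)
(1960 + G) + w² = (1960 + 340) + (-217/46)² = 2300 + 47089/2116 = 4913889/2116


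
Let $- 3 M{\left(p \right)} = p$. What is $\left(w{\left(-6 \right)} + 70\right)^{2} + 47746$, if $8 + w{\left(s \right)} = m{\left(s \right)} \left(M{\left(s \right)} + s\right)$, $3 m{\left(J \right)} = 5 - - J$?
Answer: $\frac{465814}{9} \approx 51757.0$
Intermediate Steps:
$M{\left(p \right)} = - \frac{p}{3}$
$m{\left(J \right)} = \frac{5}{3} + \frac{J}{3}$ ($m{\left(J \right)} = \frac{5 - - J}{3} = \frac{5 + J}{3} = \frac{5}{3} + \frac{J}{3}$)
$w{\left(s \right)} = -8 + \frac{2 s \left(\frac{5}{3} + \frac{s}{3}\right)}{3}$ ($w{\left(s \right)} = -8 + \left(\frac{5}{3} + \frac{s}{3}\right) \left(- \frac{s}{3} + s\right) = -8 + \left(\frac{5}{3} + \frac{s}{3}\right) \frac{2 s}{3} = -8 + \frac{2 s \left(\frac{5}{3} + \frac{s}{3}\right)}{3}$)
$\left(w{\left(-6 \right)} + 70\right)^{2} + 47746 = \left(\left(-8 + \frac{2}{9} \left(-6\right) \left(5 - 6\right)\right) + 70\right)^{2} + 47746 = \left(\left(-8 + \frac{2}{9} \left(-6\right) \left(-1\right)\right) + 70\right)^{2} + 47746 = \left(\left(-8 + \frac{4}{3}\right) + 70\right)^{2} + 47746 = \left(- \frac{20}{3} + 70\right)^{2} + 47746 = \left(\frac{190}{3}\right)^{2} + 47746 = \frac{36100}{9} + 47746 = \frac{465814}{9}$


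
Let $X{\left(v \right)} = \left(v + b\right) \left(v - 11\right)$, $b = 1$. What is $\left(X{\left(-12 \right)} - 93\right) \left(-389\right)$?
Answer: $-62240$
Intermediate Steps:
$X{\left(v \right)} = \left(1 + v\right) \left(-11 + v\right)$ ($X{\left(v \right)} = \left(v + 1\right) \left(v - 11\right) = \left(1 + v\right) \left(-11 + v\right)$)
$\left(X{\left(-12 \right)} - 93\right) \left(-389\right) = \left(\left(-11 + \left(-12\right)^{2} - -120\right) - 93\right) \left(-389\right) = \left(\left(-11 + 144 + 120\right) - 93\right) \left(-389\right) = \left(253 - 93\right) \left(-389\right) = 160 \left(-389\right) = -62240$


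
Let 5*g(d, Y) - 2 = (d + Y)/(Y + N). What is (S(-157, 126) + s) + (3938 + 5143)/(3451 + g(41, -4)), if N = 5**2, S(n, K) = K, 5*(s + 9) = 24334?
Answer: 9036260371/1812170 ≈ 4986.4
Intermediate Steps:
s = 24289/5 (s = -9 + (1/5)*24334 = -9 + 24334/5 = 24289/5 ≈ 4857.8)
N = 25
g(d, Y) = 2/5 + (Y + d)/(5*(25 + Y)) (g(d, Y) = 2/5 + ((d + Y)/(Y + 25))/5 = 2/5 + ((Y + d)/(25 + Y))/5 = 2/5 + (Y + d)/(5*(25 + Y)))
(S(-157, 126) + s) + (3938 + 5143)/(3451 + g(41, -4)) = (126 + 24289/5) + (3938 + 5143)/(3451 + (50 + 41 + 3*(-4))/(5*(25 - 4))) = 24919/5 + 9081/(3451 + (1/5)*(50 + 41 - 12)/21) = 24919/5 + 9081/(3451 + (1/5)*(1/21)*79) = 24919/5 + 9081/(3451 + 79/105) = 24919/5 + 9081/(362434/105) = 24919/5 + 9081*(105/362434) = 24919/5 + 953505/362434 = 9036260371/1812170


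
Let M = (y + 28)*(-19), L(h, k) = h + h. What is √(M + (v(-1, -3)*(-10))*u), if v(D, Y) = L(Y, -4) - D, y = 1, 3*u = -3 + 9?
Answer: I*√451 ≈ 21.237*I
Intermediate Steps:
L(h, k) = 2*h
u = 2 (u = (-3 + 9)/3 = (⅓)*6 = 2)
v(D, Y) = -D + 2*Y (v(D, Y) = 2*Y - D = -D + 2*Y)
M = -551 (M = (1 + 28)*(-19) = 29*(-19) = -551)
√(M + (v(-1, -3)*(-10))*u) = √(-551 + ((-1*(-1) + 2*(-3))*(-10))*2) = √(-551 + ((1 - 6)*(-10))*2) = √(-551 - 5*(-10)*2) = √(-551 + 50*2) = √(-551 + 100) = √(-451) = I*√451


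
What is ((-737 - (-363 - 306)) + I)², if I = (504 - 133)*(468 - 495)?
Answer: 101707225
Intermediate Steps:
I = -10017 (I = 371*(-27) = -10017)
((-737 - (-363 - 306)) + I)² = ((-737 - (-363 - 306)) - 10017)² = ((-737 - 1*(-669)) - 10017)² = ((-737 + 669) - 10017)² = (-68 - 10017)² = (-10085)² = 101707225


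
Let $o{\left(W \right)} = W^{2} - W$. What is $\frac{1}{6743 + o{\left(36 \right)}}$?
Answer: $\frac{1}{8003} \approx 0.00012495$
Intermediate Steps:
$\frac{1}{6743 + o{\left(36 \right)}} = \frac{1}{6743 + 36 \left(-1 + 36\right)} = \frac{1}{6743 + 36 \cdot 35} = \frac{1}{6743 + 1260} = \frac{1}{8003}$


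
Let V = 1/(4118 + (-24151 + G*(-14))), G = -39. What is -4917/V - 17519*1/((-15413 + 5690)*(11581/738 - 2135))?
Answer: 485707242504589737/5069082809 ≈ 9.5818e+7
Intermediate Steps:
V = -1/19487 (V = 1/(4118 + (-24151 - 39*(-14))) = 1/(4118 + (-24151 + 546)) = 1/(4118 - 23605) = 1/(-19487) = -1/19487 ≈ -5.1316e-5)
-4917/V - 17519*1/((-15413 + 5690)*(11581/738 - 2135)) = -4917/(-1/19487) - 17519*1/((-15413 + 5690)*(11581/738 - 2135)) = -4917*(-19487) - 17519*(-1/(9723*(11581*(1/738) - 2135))) = 95817579 - 17519*(-1/(9723*(11581/738 - 2135))) = 95817579 - 17519/((-1564049/738*(-9723))) = 95817579 - 17519/5069082809/246 = 95817579 - 17519*246/5069082809 = 95817579 - 4309674/5069082809 = 485707242504589737/5069082809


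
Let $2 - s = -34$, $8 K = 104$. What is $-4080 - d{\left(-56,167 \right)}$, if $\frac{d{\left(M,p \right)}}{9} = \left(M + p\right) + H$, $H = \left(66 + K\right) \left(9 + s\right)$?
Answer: $-37074$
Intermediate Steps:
$K = 13$ ($K = \frac{1}{8} \cdot 104 = 13$)
$s = 36$ ($s = 2 - -34 = 2 + 34 = 36$)
$H = 3555$ ($H = \left(66 + 13\right) \left(9 + 36\right) = 79 \cdot 45 = 3555$)
$d{\left(M,p \right)} = 31995 + 9 M + 9 p$ ($d{\left(M,p \right)} = 9 \left(\left(M + p\right) + 3555\right) = 9 \left(3555 + M + p\right) = 31995 + 9 M + 9 p$)
$-4080 - d{\left(-56,167 \right)} = -4080 - \left(31995 + 9 \left(-56\right) + 9 \cdot 167\right) = -4080 - \left(31995 - 504 + 1503\right) = -4080 - 32994 = -37074$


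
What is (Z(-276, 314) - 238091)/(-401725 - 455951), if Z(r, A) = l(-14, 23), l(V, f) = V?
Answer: 238105/857676 ≈ 0.27762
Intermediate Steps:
Z(r, A) = -14
(Z(-276, 314) - 238091)/(-401725 - 455951) = (-14 - 238091)/(-401725 - 455951) = -238105/(-857676) = -238105*(-1/857676) = 238105/857676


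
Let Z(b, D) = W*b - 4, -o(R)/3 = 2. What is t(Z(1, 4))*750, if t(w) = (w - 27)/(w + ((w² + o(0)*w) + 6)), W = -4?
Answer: -2625/11 ≈ -238.64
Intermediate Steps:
o(R) = -6 (o(R) = -3*2 = -6)
Z(b, D) = -4 - 4*b (Z(b, D) = -4*b - 4 = -4 - 4*b)
t(w) = (-27 + w)/(6 + w² - 5*w) (t(w) = (w - 27)/(w + ((w² - 6*w) + 6)) = (-27 + w)/(w + (6 + w² - 6*w)) = (-27 + w)/(6 + w² - 5*w))
t(Z(1, 4))*750 = ((-27 + (-4 - 4*1))/(6 + (-4 - 4*1)² - 5*(-4 - 4*1)))*750 = ((-27 + (-4 - 4))/(6 + (-4 - 4)² - 5*(-4 - 4)))*750 = ((-27 - 8)/(6 + (-8)² - 5*(-8)))*750 = (-35/(6 + 64 + 40))*750 = (-35/110)*750 = ((1/110)*(-35))*750 = -7/22*750 = -2625/11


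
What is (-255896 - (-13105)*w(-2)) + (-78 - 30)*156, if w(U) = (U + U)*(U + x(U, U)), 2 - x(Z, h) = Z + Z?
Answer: -482424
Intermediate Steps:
x(Z, h) = 2 - 2*Z (x(Z, h) = 2 - (Z + Z) = 2 - 2*Z)
w(U) = 2*U*(2 - U) (w(U) = (U + U)*(U + (2 - 2*U)) = (2*U)*(2 - U) = 2*U*(2 - U))
(-255896 - (-13105)*w(-2)) + (-78 - 30)*156 = (-255896 - (-13105)*2*(-2)*(2 - 1*(-2))) + (-78 - 30)*156 = (-255896 - (-13105)*2*(-2)*(2 + 2)) - 108*156 = (-255896 - (-13105)*2*(-2)*4) - 16848 = (-255896 - (-13105)*(-16)) - 16848 = (-255896 - 13105*16) - 16848 = (-255896 - 209680) - 16848 = -465576 - 16848 = -482424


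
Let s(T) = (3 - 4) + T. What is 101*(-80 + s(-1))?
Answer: -8282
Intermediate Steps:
s(T) = -1 + T
101*(-80 + s(-1)) = 101*(-80 + (-1 - 1)) = 101*(-80 - 2) = 101*(-82) = -8282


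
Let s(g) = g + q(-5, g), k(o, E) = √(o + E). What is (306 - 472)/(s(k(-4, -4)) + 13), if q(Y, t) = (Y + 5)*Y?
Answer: -2158/177 + 332*I*√2/177 ≈ -12.192 + 2.6526*I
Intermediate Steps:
q(Y, t) = Y*(5 + Y) (q(Y, t) = (5 + Y)*Y = Y*(5 + Y))
k(o, E) = √(E + o)
s(g) = g (s(g) = g - 5*(5 - 5) = g - 5*0 = g + 0 = g)
(306 - 472)/(s(k(-4, -4)) + 13) = (306 - 472)/(√(-4 - 4) + 13) = -166/(√(-8) + 13) = -166/(2*I*√2 + 13) = -166/(13 + 2*I*√2)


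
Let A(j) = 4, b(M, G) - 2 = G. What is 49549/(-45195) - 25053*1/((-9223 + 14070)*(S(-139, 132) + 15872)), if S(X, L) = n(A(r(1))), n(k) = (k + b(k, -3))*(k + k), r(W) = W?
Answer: -29150986733/26581529640 ≈ -1.0967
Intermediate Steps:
b(M, G) = 2 + G
n(k) = 2*k*(-1 + k) (n(k) = (k + (2 - 3))*(k + k) = (k - 1)*(2*k) = (-1 + k)*(2*k) = 2*k*(-1 + k))
S(X, L) = 24 (S(X, L) = 2*4*(-1 + 4) = 2*4*3 = 24)
49549/(-45195) - 25053*1/((-9223 + 14070)*(S(-139, 132) + 15872)) = 49549/(-45195) - 25053*1/((-9223 + 14070)*(24 + 15872)) = 49549*(-1/45195) - 25053/(4847*15896) = -49549/45195 - 25053/77047912 = -29150986733/26581529640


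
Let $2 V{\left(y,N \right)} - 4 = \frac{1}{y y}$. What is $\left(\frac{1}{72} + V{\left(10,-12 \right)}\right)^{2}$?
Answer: $\frac{3301489}{810000} \approx 4.0759$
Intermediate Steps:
$V{\left(y,N \right)} = 2 + \frac{1}{2 y^{2}}$ ($V{\left(y,N \right)} = 2 + \frac{1}{2 y y} = 2 + \frac{1}{2 y^{2}}$)
$\left(\frac{1}{72} + V{\left(10,-12 \right)}\right)^{2} = \left(\frac{1}{72} + \left(2 + \frac{1}{2 \cdot 100}\right)\right)^{2} = \left(\frac{1}{72} + \left(2 + \frac{1}{2} \cdot \frac{1}{100}\right)\right)^{2} = \left(\frac{1}{72} + \left(2 + \frac{1}{200}\right)\right)^{2} = \left(\frac{1}{72} + \frac{401}{200}\right)^{2} = \left(\frac{1817}{900}\right)^{2} = \frac{3301489}{810000}$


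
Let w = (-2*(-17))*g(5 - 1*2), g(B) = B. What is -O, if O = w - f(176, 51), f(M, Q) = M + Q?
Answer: 125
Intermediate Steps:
w = 102 (w = (-2*(-17))*(5 - 1*2) = 34*(5 - 2) = 34*3 = 102)
O = -125 (O = 102 - (176 + 51) = 102 - 1*227 = 102 - 227 = -125)
-O = -1*(-125) = 125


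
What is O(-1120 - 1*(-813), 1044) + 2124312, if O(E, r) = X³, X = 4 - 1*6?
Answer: 2124304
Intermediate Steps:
X = -2 (X = 4 - 6 = -2)
O(E, r) = -8 (O(E, r) = (-2)³ = -8)
O(-1120 - 1*(-813), 1044) + 2124312 = -8 + 2124312 = 2124304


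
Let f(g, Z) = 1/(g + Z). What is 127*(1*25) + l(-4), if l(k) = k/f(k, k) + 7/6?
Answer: 19249/6 ≈ 3208.2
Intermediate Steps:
f(g, Z) = 1/(Z + g)
l(k) = 7/6 + 2*k² (l(k) = k/(1/(k + k)) + 7/6 = k/(1/(2*k)) + 7*(⅙) = k/((1/(2*k))) + 7/6 = k*(2*k) + 7/6 = 2*k² + 7/6 = 7/6 + 2*k²)
127*(1*25) + l(-4) = 127*(1*25) + (7/6 + 2*(-4)²) = 127*25 + (7/6 + 2*16) = 3175 + (7/6 + 32) = 3175 + 199/6 = 19249/6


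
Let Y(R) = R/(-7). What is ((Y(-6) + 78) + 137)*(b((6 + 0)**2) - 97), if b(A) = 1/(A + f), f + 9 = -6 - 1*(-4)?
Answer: -3662664/175 ≈ -20930.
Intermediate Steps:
f = -11 (f = -9 + (-6 - 1*(-4)) = -9 + (-6 + 4) = -9 - 2 = -11)
Y(R) = -R/7 (Y(R) = R*(-1/7) = -R/7)
b(A) = 1/(-11 + A) (b(A) = 1/(A - 11) = 1/(-11 + A))
((Y(-6) + 78) + 137)*(b((6 + 0)**2) - 97) = ((-1/7*(-6) + 78) + 137)*(1/(-11 + (6 + 0)**2) - 97) = ((6/7 + 78) + 137)*(1/(-11 + 6**2) - 97) = (552/7 + 137)*(1/(-11 + 36) - 97) = 1511*(1/25 - 97)/7 = (1511/7)*(-2424/25) = -3662664/175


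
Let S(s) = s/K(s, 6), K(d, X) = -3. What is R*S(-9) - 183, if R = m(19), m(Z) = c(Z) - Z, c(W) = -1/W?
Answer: -4563/19 ≈ -240.16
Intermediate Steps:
m(Z) = -Z - 1/Z (m(Z) = -1/Z - Z = -Z - 1/Z)
S(s) = -s/3 (S(s) = s/(-3) = s*(-1/3) = -s/3)
R = -362/19 (R = -1*19 - 1/19 = -19 - 1*1/19 = -19 - 1/19 = -362/19 ≈ -19.053)
R*S(-9) - 183 = -(-362)*(-9)/57 - 183 = -362/19*3 - 183 = -1086/19 - 183 = -4563/19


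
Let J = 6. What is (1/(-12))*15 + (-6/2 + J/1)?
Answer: 7/4 ≈ 1.7500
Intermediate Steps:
(1/(-12))*15 + (-6/2 + J/1) = (1/(-12))*15 + (-6/2 + 6/1) = (1*(-1/12))*15 + (-6*1/2 + 6*1) = -1/12*15 + (-3 + 6) = -5/4 + 3 = 7/4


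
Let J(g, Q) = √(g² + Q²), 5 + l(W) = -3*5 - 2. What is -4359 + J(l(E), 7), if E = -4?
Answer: -4359 + √533 ≈ -4335.9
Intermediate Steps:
l(W) = -22 (l(W) = -5 + (-3*5 - 2) = -5 + (-15 - 2) = -5 - 17 = -22)
J(g, Q) = √(Q² + g²)
-4359 + J(l(E), 7) = -4359 + √(7² + (-22)²) = -4359 + √(49 + 484) = -4359 + √533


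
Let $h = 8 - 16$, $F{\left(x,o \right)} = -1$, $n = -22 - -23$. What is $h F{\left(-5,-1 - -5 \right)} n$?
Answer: $8$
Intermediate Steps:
$n = 1$ ($n = -22 + 23 = 1$)
$h = -8$
$h F{\left(-5,-1 - -5 \right)} n = \left(-8\right) \left(-1\right) 1 = 8 \cdot 1 = 8$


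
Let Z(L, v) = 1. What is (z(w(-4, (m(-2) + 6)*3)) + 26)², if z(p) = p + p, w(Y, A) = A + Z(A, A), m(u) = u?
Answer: 2704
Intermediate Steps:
w(Y, A) = 1 + A (w(Y, A) = A + 1 = 1 + A)
z(p) = 2*p
(z(w(-4, (m(-2) + 6)*3)) + 26)² = (2*(1 + (-2 + 6)*3) + 26)² = (2*(1 + 4*3) + 26)² = (2*(1 + 12) + 26)² = (2*13 + 26)² = (26 + 26)² = 52² = 2704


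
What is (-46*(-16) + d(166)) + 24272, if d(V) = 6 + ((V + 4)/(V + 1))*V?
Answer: 4205558/167 ≈ 25183.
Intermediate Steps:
d(V) = 6 + V*(4 + V)/(1 + V) (d(V) = 6 + ((4 + V)/(1 + V))*V = 6 + V*(4 + V)/(1 + V))
(-46*(-16) + d(166)) + 24272 = (-46*(-16) + (6 + 166² + 10*166)/(1 + 166)) + 24272 = (736 + (6 + 27556 + 1660)/167) + 24272 = (736 + (1/167)*29222) + 24272 = (736 + 29222/167) + 24272 = 152134/167 + 24272 = 4205558/167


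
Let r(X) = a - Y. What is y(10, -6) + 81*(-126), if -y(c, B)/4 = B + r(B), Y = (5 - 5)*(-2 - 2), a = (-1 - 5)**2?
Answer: -10326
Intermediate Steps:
a = 36 (a = (-6)**2 = 36)
Y = 0 (Y = 0*(-4) = 0)
r(X) = 36 (r(X) = 36 - 1*0 = 36 + 0 = 36)
y(c, B) = -144 - 4*B (y(c, B) = -4*(B + 36) = -4*(36 + B) = -144 - 4*B)
y(10, -6) + 81*(-126) = (-144 - 4*(-6)) + 81*(-126) = (-144 + 24) - 10206 = -120 - 10206 = -10326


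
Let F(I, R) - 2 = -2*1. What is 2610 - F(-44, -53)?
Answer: 2610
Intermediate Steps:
F(I, R) = 0 (F(I, R) = 2 - 2*1 = 2 - 2 = 0)
2610 - F(-44, -53) = 2610 - 1*0 = 2610 + 0 = 2610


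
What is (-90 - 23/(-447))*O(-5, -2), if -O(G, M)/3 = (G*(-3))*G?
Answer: -3015525/149 ≈ -20238.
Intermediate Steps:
O(G, M) = 9*G**2 (O(G, M) = -3*G*(-3)*G = -3*(-3*G)*G = -(-9)*G**2 = 9*G**2)
(-90 - 23/(-447))*O(-5, -2) = (-90 - 23/(-447))*(9*(-5)**2) = (-90 - 23*(-1/447))*(9*25) = (-90 + 23/447)*225 = -40207/447*225 = -3015525/149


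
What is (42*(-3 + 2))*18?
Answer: -756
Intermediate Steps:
(42*(-3 + 2))*18 = (42*(-1))*18 = -42*18 = -756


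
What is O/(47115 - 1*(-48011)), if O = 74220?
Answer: 37110/47563 ≈ 0.78023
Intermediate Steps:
O/(47115 - 1*(-48011)) = 74220/(47115 - 1*(-48011)) = 74220/(47115 + 48011) = 74220/95126 = 74220*(1/95126) = 37110/47563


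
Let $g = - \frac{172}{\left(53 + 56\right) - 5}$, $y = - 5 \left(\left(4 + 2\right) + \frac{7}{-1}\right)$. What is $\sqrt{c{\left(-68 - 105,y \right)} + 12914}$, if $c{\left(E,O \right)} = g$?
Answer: $\frac{\sqrt{8728746}}{26} \approx 113.63$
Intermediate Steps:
$y = 5$ ($y = - 5 \left(6 + 7 \left(-1\right)\right) = - 5 \left(6 - 7\right) = \left(-5\right) \left(-1\right) = 5$)
$g = - \frac{43}{26}$ ($g = - \frac{172}{109 - 5} = - \frac{172}{104} = \left(-172\right) \frac{1}{104} = - \frac{43}{26} \approx -1.6538$)
$c{\left(E,O \right)} = - \frac{43}{26}$
$\sqrt{c{\left(-68 - 105,y \right)} + 12914} = \sqrt{- \frac{43}{26} + 12914} = \sqrt{\frac{335721}{26}} = \frac{\sqrt{8728746}}{26}$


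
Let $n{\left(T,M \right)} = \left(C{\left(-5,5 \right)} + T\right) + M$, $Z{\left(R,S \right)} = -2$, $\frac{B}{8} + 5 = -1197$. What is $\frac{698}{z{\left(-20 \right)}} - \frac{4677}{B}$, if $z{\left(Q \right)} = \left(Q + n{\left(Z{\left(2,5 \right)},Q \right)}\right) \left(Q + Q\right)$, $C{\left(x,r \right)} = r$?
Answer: $\frac{1704241}{1778960} \approx 0.958$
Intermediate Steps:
$B = -9616$ ($B = -40 + 8 \left(-1197\right) = -40 - 9576 = -9616$)
$n{\left(T,M \right)} = 5 + M + T$ ($n{\left(T,M \right)} = \left(5 + T\right) + M = 5 + M + T$)
$z{\left(Q \right)} = 2 Q \left(3 + 2 Q\right)$ ($z{\left(Q \right)} = \left(Q + \left(5 + Q - 2\right)\right) \left(Q + Q\right) = \left(Q + \left(3 + Q\right)\right) 2 Q = \left(3 + 2 Q\right) 2 Q = 2 Q \left(3 + 2 Q\right)$)
$\frac{698}{z{\left(-20 \right)}} - \frac{4677}{B} = \frac{698}{2 \left(-20\right) \left(3 + 2 \left(-20\right)\right)} - \frac{4677}{-9616} = \frac{698}{2 \left(-20\right) \left(3 - 40\right)} - - \frac{4677}{9616} = \frac{698}{2 \left(-20\right) \left(-37\right)} + \frac{4677}{9616} = \frac{698}{1480} + \frac{4677}{9616} = 698 \cdot \frac{1}{1480} + \frac{4677}{9616} = \frac{349}{740} + \frac{4677}{9616} = \frac{1704241}{1778960}$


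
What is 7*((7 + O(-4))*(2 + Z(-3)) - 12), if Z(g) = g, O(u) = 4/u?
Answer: -126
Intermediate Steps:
7*((7 + O(-4))*(2 + Z(-3)) - 12) = 7*((7 + 4/(-4))*(2 - 3) - 12) = 7*((7 + 4*(-¼))*(-1) - 12) = 7*((7 - 1)*(-1) - 12) = 7*(6*(-1) - 12) = 7*(-6 - 12) = 7*(-18) = -126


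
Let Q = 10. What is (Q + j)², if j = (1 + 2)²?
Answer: 361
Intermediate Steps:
j = 9 (j = 3² = 9)
(Q + j)² = (10 + 9)² = 19² = 361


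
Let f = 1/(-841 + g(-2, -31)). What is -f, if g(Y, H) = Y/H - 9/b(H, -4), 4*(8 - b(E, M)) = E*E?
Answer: 28799/24216985 ≈ 0.0011892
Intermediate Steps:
b(E, M) = 8 - E²/4 (b(E, M) = 8 - E*E/4 = 8 - E²/4)
g(Y, H) = -9/(8 - H²/4) + Y/H (g(Y, H) = Y/H - 9/(8 - H²/4) = -9/(8 - H²/4) + Y/H)
f = -28799/24216985 (f = 1/(-841 + (36*(-31) - 2*(-32 + (-31)²))/((-31)*(-32 + (-31)²))) = 1/(-841 - (-1116 - 2*(-32 + 961))/(31*(-32 + 961))) = 1/(-841 - 1/31*(-1116 - 2*929)/929) = 1/(-841 - 1/31*1/929*(-1116 - 1858)) = 1/(-841 - 1/31*1/929*(-2974)) = 1/(-841 + 2974/28799) = 1/(-24216985/28799) = -28799/24216985 ≈ -0.0011892)
-f = -1*(-28799/24216985) = 28799/24216985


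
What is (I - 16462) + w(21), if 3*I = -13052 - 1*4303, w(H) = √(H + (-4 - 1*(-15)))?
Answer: -22247 + 4*√2 ≈ -22241.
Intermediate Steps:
w(H) = √(11 + H) (w(H) = √(H + (-4 + 15)) = √(H + 11) = √(11 + H))
I = -5785 (I = (-13052 - 1*4303)/3 = (-13052 - 4303)/3 = (⅓)*(-17355) = -5785)
(I - 16462) + w(21) = (-5785 - 16462) + √(11 + 21) = -22247 + √32 = -22247 + 4*√2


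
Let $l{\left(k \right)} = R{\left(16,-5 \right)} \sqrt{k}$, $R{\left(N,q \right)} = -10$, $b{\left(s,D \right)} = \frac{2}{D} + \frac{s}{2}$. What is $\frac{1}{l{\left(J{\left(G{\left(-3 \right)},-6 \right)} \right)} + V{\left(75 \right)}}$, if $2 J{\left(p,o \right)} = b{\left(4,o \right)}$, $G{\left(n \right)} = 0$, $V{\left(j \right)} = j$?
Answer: $\frac{9}{665} + \frac{\sqrt{30}}{3325} \approx 0.015181$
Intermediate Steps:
$b{\left(s,D \right)} = \frac{s}{2} + \frac{2}{D}$ ($b{\left(s,D \right)} = \frac{2}{D} + s \frac{1}{2} = \frac{2}{D} + \frac{s}{2} = \frac{s}{2} + \frac{2}{D}$)
$J{\left(p,o \right)} = 1 + \frac{1}{o}$ ($J{\left(p,o \right)} = \frac{\frac{1}{2} \cdot 4 + \frac{2}{o}}{2} = \frac{2 + \frac{2}{o}}{2} = 1 + \frac{1}{o}$)
$l{\left(k \right)} = - 10 \sqrt{k}$
$\frac{1}{l{\left(J{\left(G{\left(-3 \right)},-6 \right)} \right)} + V{\left(75 \right)}} = \frac{1}{- 10 \sqrt{\frac{1 - 6}{-6}} + 75} = \frac{1}{- 10 \sqrt{\left(- \frac{1}{6}\right) \left(-5\right)} + 75} = \frac{1}{- 10 \sqrt{\frac{5}{6}} + 75} = \frac{1}{- 10 \frac{\sqrt{30}}{6} + 75} = \frac{1}{- \frac{5 \sqrt{30}}{3} + 75} = \frac{1}{75 - \frac{5 \sqrt{30}}{3}}$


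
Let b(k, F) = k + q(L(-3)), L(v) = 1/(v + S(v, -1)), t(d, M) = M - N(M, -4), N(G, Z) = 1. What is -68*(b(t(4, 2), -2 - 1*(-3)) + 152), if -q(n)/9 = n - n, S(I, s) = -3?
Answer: -10404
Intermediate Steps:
t(d, M) = -1 + M (t(d, M) = M - 1*1 = M - 1 = -1 + M)
L(v) = 1/(-3 + v) (L(v) = 1/(v - 3) = 1/(-3 + v))
q(n) = 0 (q(n) = -9*(n - n) = -9*0 = 0)
b(k, F) = k (b(k, F) = k + 0 = k)
-68*(b(t(4, 2), -2 - 1*(-3)) + 152) = -68*((-1 + 2) + 152) = -68*(1 + 152) = -68*153 = -10404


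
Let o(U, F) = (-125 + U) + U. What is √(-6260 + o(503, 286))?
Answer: I*√5379 ≈ 73.342*I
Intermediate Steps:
o(U, F) = -125 + 2*U
√(-6260 + o(503, 286)) = √(-6260 + (-125 + 2*503)) = √(-6260 + (-125 + 1006)) = √(-6260 + 881) = √(-5379) = I*√5379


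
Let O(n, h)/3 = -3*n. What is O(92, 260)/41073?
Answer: -276/13691 ≈ -0.020159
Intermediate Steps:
O(n, h) = -9*n (O(n, h) = 3*(-3*n) = -9*n)
O(92, 260)/41073 = -9*92/41073 = -828*1/41073 = -276/13691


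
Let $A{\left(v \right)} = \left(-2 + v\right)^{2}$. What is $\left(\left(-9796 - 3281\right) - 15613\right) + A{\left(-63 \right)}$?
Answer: $-24465$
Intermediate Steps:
$\left(\left(-9796 - 3281\right) - 15613\right) + A{\left(-63 \right)} = \left(\left(-9796 - 3281\right) - 15613\right) + \left(-2 - 63\right)^{2} = \left(\left(-9796 - 3281\right) - 15613\right) + \left(-65\right)^{2} = \left(-13077 - 15613\right) + 4225 = -28690 + 4225 = -24465$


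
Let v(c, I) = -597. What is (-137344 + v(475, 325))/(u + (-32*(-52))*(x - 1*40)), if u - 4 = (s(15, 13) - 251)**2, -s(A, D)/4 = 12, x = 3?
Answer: -137941/27837 ≈ -4.9553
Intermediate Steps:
s(A, D) = -48 (s(A, D) = -4*12 = -48)
u = 89405 (u = 4 + (-48 - 251)**2 = 4 + (-299)**2 = 4 + 89401 = 89405)
(-137344 + v(475, 325))/(u + (-32*(-52))*(x - 1*40)) = (-137344 - 597)/(89405 + (-32*(-52))*(3 - 1*40)) = -137941/(89405 + 1664*(3 - 40)) = -137941/(89405 + 1664*(-37)) = -137941/(89405 - 61568) = -137941/27837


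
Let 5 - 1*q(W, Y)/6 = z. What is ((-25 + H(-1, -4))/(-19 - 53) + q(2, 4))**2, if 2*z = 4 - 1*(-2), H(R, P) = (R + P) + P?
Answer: 201601/1296 ≈ 155.56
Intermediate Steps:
H(R, P) = R + 2*P (H(R, P) = (P + R) + P = R + 2*P)
z = 3 (z = (4 - 1*(-2))/2 = (4 + 2)/2 = (1/2)*6 = 3)
q(W, Y) = 12 (q(W, Y) = 30 - 6*3 = 30 - 18 = 12)
((-25 + H(-1, -4))/(-19 - 53) + q(2, 4))**2 = ((-25 + (-1 + 2*(-4)))/(-19 - 53) + 12)**2 = ((-25 + (-1 - 8))/(-72) + 12)**2 = ((-25 - 9)*(-1/72) + 12)**2 = (-34*(-1/72) + 12)**2 = (17/36 + 12)**2 = (449/36)**2 = 201601/1296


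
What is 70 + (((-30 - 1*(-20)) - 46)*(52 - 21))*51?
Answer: -88466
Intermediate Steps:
70 + (((-30 - 1*(-20)) - 46)*(52 - 21))*51 = 70 + (((-30 + 20) - 46)*31)*51 = 70 + ((-10 - 46)*31)*51 = 70 - 56*31*51 = 70 - 1736*51 = 70 - 88536 = -88466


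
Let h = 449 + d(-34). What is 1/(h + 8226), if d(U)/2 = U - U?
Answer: 1/8675 ≈ 0.00011527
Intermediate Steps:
d(U) = 0 (d(U) = 2*(U - U) = 2*0 = 0)
h = 449 (h = 449 + 0 = 449)
1/(h + 8226) = 1/(449 + 8226) = 1/8675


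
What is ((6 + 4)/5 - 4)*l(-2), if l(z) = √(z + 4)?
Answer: -2*√2 ≈ -2.8284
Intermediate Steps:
l(z) = √(4 + z)
((6 + 4)/5 - 4)*l(-2) = ((6 + 4)/5 - 4)*√(4 - 2) = (10*(⅕) - 4)*√2 = (2 - 4)*√2 = -2*√2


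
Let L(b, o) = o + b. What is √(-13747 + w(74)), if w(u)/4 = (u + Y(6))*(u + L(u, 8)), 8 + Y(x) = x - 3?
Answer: √29309 ≈ 171.20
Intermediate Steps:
L(b, o) = b + o
Y(x) = -11 + x (Y(x) = -8 + (x - 3) = -8 + (-3 + x) = -11 + x)
w(u) = 4*(-5 + u)*(8 + 2*u) (w(u) = 4*((u + (-11 + 6))*(u + (u + 8))) = 4*((u - 5)*(u + (8 + u))) = 4*((-5 + u)*(8 + 2*u)) = 4*(-5 + u)*(8 + 2*u))
√(-13747 + w(74)) = √(-13747 + (-160 - 8*74 + 8*74²)) = √(-13747 + (-160 - 592 + 8*5476)) = √(-13747 + (-160 - 592 + 43808)) = √(-13747 + 43056) = √29309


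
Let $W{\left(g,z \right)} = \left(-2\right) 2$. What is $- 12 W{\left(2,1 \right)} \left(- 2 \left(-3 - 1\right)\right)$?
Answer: $384$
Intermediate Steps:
$W{\left(g,z \right)} = -4$
$- 12 W{\left(2,1 \right)} \left(- 2 \left(-3 - 1\right)\right) = \left(-12\right) \left(-4\right) \left(- 2 \left(-3 - 1\right)\right) = 48 \left(\left(-2\right) \left(-4\right)\right) = 48 \cdot 8 = 384$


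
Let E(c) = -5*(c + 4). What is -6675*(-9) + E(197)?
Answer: 59070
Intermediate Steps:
E(c) = -20 - 5*c (E(c) = -5*(4 + c) = -20 - 5*c)
-6675*(-9) + E(197) = -6675*(-9) + (-20 - 5*197) = 60075 + (-20 - 985) = 60075 - 1005 = 59070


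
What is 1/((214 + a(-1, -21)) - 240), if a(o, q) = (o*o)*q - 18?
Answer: -1/65 ≈ -0.015385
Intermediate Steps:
a(o, q) = -18 + q*o² (a(o, q) = o²*q - 18 = q*o² - 18 = -18 + q*o²)
1/((214 + a(-1, -21)) - 240) = 1/((214 + (-18 - 21*(-1)²)) - 240) = 1/((214 + (-18 - 21*1)) - 240) = 1/((214 + (-18 - 21)) - 240) = 1/((214 - 39) - 240) = 1/(175 - 240) = 1/(-65) = -1/65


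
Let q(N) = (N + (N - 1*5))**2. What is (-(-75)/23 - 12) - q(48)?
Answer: -190664/23 ≈ -8289.7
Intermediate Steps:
q(N) = (-5 + 2*N)**2 (q(N) = (N + (N - 5))**2 = (N + (-5 + N))**2 = (-5 + 2*N)**2)
(-(-75)/23 - 12) - q(48) = (-(-75)/23 - 12) - (-5 + 2*48)**2 = (-(-75)/23 - 12) - (-5 + 96)**2 = (-25*(-3/23) - 12) - 1*91**2 = (75/23 - 12) - 1*8281 = -201/23 - 8281 = -190664/23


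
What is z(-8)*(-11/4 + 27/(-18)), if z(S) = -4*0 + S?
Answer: 34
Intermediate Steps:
z(S) = S (z(S) = 0 + S = S)
z(-8)*(-11/4 + 27/(-18)) = -8*(-11/4 + 27/(-18)) = -8*(-11*¼ + 27*(-1/18)) = -8*(-11/4 - 3/2) = -8*(-17/4) = 34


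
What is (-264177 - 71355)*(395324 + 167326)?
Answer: -188787079800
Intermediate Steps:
(-264177 - 71355)*(395324 + 167326) = -335532*562650 = -188787079800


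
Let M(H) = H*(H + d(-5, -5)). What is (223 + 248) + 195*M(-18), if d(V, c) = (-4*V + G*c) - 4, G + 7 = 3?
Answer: -62709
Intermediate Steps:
G = -4 (G = -7 + 3 = -4)
d(V, c) = -4 - 4*V - 4*c (d(V, c) = (-4*V - 4*c) - 4 = -4 - 4*V - 4*c)
M(H) = H*(36 + H) (M(H) = H*(H + (-4 - 4*(-5) - 4*(-5))) = H*(H + (-4 + 20 + 20)) = H*(H + 36) = H*(36 + H))
(223 + 248) + 195*M(-18) = (223 + 248) + 195*(-18*(36 - 18)) = 471 + 195*(-18*18) = 471 + 195*(-324) = 471 - 63180 = -62709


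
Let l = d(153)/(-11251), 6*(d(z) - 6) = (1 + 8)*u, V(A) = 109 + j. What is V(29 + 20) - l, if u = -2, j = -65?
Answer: 495047/11251 ≈ 44.000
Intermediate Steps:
V(A) = 44 (V(A) = 109 - 65 = 44)
d(z) = 3 (d(z) = 6 + ((1 + 8)*(-2))/6 = 6 + (9*(-2))/6 = 6 + (⅙)*(-18) = 6 - 3 = 3)
l = -3/11251 (l = 3/(-11251) = 3*(-1/11251) = -3/11251 ≈ -0.00026664)
V(29 + 20) - l = 44 - 1*(-3/11251) = 44 + 3/11251 = 495047/11251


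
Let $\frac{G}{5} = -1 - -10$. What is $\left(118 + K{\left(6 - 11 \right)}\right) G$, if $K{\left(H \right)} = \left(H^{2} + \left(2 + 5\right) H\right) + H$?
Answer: $4635$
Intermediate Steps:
$G = 45$ ($G = 5 \left(-1 - -10\right) = 5 \left(-1 + 10\right) = 5 \cdot 9 = 45$)
$K{\left(H \right)} = H^{2} + 8 H$ ($K{\left(H \right)} = \left(H^{2} + 7 H\right) + H = H^{2} + 8 H$)
$\left(118 + K{\left(6 - 11 \right)}\right) G = \left(118 + \left(6 - 11\right) \left(8 + \left(6 - 11\right)\right)\right) 45 = \left(118 - 5 \left(8 - 5\right)\right) 45 = \left(118 - 15\right) 45 = 103 \cdot 45 = 4635$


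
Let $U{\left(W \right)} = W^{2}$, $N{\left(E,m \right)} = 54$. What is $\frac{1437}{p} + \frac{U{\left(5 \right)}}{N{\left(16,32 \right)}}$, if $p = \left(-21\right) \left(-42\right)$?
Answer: $\frac{2768}{1323} \approx 2.0922$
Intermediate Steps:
$p = 882$
$\frac{1437}{p} + \frac{U{\left(5 \right)}}{N{\left(16,32 \right)}} = \frac{1437}{882} + \frac{5^{2}}{54} = 1437 \cdot \frac{1}{882} + 25 \cdot \frac{1}{54} = \frac{479}{294} + \frac{25}{54} = \frac{2768}{1323}$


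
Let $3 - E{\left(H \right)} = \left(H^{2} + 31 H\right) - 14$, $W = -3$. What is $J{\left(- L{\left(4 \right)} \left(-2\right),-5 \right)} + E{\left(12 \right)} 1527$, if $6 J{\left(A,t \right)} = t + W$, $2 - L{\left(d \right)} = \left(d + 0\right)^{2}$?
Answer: $- \frac{2285923}{3} \approx -7.6197 \cdot 10^{5}$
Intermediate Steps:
$L{\left(d \right)} = 2 - d^{2}$ ($L{\left(d \right)} = 2 - \left(d + 0\right)^{2} = 2 - d^{2}$)
$E{\left(H \right)} = 17 - H^{2} - 31 H$ ($E{\left(H \right)} = 3 - \left(\left(H^{2} + 31 H\right) - 14\right) = 3 - \left(-14 + H^{2} + 31 H\right) = 17 - H^{2} - 31 H$)
$J{\left(A,t \right)} = - \frac{1}{2} + \frac{t}{6}$ ($J{\left(A,t \right)} = \frac{t - 3}{6} = \frac{-3 + t}{6} = - \frac{1}{2} + \frac{t}{6}$)
$J{\left(- L{\left(4 \right)} \left(-2\right),-5 \right)} + E{\left(12 \right)} 1527 = \left(- \frac{1}{2} + \frac{1}{6} \left(-5\right)\right) + \left(17 - 12^{2} - 372\right) 1527 = \left(- \frac{1}{2} - \frac{5}{6}\right) + \left(17 - 144 - 372\right) 1527 = - \frac{4}{3} + \left(17 - 144 - 372\right) 1527 = - \frac{4}{3} - 761973 = - \frac{2285923}{3}$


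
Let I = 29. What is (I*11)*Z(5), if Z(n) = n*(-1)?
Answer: -1595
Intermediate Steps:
Z(n) = -n
(I*11)*Z(5) = (29*11)*(-1*5) = 319*(-5) = -1595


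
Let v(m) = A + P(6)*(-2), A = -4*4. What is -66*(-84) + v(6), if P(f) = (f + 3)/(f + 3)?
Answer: 5526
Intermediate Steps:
P(f) = 1 (P(f) = (3 + f)/(3 + f) = 1)
A = -16
v(m) = -18 (v(m) = -16 + 1*(-2) = -16 - 2 = -18)
-66*(-84) + v(6) = -66*(-84) - 18 = 5544 - 18 = 5526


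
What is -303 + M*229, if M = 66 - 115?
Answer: -11524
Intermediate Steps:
M = -49
-303 + M*229 = -303 - 49*229 = -303 - 11221 = -11524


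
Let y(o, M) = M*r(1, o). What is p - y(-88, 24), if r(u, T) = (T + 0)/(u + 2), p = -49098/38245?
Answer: 26875382/38245 ≈ 702.72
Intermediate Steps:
p = -49098/38245 (p = -49098*1/38245 = -49098/38245 ≈ -1.2838)
r(u, T) = T/(2 + u)
y(o, M) = M*o/3 (y(o, M) = M*(o/(2 + 1)) = M*(o/3) = M*o/3)
p - y(-88, 24) = -49098/38245 - 24*(-88)/3 = -49098/38245 - 1*(-704) = -49098/38245 + 704 = 26875382/38245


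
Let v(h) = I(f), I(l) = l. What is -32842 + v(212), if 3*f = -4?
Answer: -98530/3 ≈ -32843.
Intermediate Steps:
f = -4/3 (f = (1/3)*(-4) = -4/3 ≈ -1.3333)
v(h) = -4/3
-32842 + v(212) = -32842 - 4/3 = -98530/3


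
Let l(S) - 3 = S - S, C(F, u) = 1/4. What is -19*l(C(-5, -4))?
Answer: -57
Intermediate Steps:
C(F, u) = ¼
l(S) = 3 (l(S) = 3 + (S - S) = 3 + 0 = 3)
-19*l(C(-5, -4)) = -19*3 = -57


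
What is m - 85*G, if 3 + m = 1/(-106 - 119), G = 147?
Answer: -2812051/225 ≈ -12498.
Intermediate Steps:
m = -676/225 (m = -3 + 1/(-106 - 119) = -3 + 1/(-225) = -3 - 1/225 = -676/225 ≈ -3.0044)
m - 85*G = -676/225 - 85*147 = -676/225 - 12495 = -2812051/225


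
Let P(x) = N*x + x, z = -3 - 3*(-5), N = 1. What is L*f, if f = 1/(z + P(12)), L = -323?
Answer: -323/36 ≈ -8.9722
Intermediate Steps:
z = 12 (z = -3 + 15 = 12)
P(x) = 2*x (P(x) = 1*x + x = x + x = 2*x)
f = 1/36 (f = 1/(12 + 2*12) = 1/(12 + 24) = 1/36 ≈ 0.027778)
L*f = -323*1/36 = -323/36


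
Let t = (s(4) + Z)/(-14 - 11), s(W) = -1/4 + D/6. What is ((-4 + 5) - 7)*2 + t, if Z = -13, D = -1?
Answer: -3439/300 ≈ -11.463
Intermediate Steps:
s(W) = -5/12 (s(W) = -1/4 - 1/6 = -1*¼ - 1*⅙ = -¼ - ⅙ = -5/12)
t = 161/300 (t = (-5/12 - 13)/(-14 - 11) = -161/12/(-25) = -161/12*(-1/25) = 161/300 ≈ 0.53667)
((-4 + 5) - 7)*2 + t = ((-4 + 5) - 7)*2 + 161/300 = (1 - 7)*2 + 161/300 = -6*2 + 161/300 = -12 + 161/300 = -3439/300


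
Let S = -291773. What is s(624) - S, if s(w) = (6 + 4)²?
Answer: 291873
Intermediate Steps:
s(w) = 100 (s(w) = 10² = 100)
s(624) - S = 100 - 1*(-291773) = 100 + 291773 = 291873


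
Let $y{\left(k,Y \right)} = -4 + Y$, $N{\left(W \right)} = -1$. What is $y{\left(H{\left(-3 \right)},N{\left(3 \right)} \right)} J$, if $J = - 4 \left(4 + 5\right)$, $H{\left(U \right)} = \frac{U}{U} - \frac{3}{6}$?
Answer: $180$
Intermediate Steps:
$H{\left(U \right)} = \frac{1}{2}$ ($H{\left(U \right)} = 1 - \frac{1}{2} = \frac{1}{2}$)
$J = -36$ ($J = \left(-4\right) 9 = -36$)
$y{\left(H{\left(-3 \right)},N{\left(3 \right)} \right)} J = \left(-4 - 1\right) \left(-36\right) = \left(-5\right) \left(-36\right) = 180$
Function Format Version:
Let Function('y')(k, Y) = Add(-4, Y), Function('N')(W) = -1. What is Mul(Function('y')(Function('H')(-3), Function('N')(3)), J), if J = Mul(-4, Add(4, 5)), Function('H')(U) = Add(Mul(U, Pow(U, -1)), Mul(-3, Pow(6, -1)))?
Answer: 180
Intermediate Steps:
Function('H')(U) = Rational(1, 2) (Function('H')(U) = Add(1, Mul(-3, Rational(1, 6))) = Add(1, Rational(-1, 2)) = Rational(1, 2))
J = -36 (J = Mul(-4, 9) = -36)
Mul(Function('y')(Function('H')(-3), Function('N')(3)), J) = Mul(Add(-4, -1), -36) = Mul(-5, -36) = 180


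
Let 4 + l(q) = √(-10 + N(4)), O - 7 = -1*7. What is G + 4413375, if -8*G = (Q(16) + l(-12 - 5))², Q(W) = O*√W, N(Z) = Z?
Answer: 17653495/4 + I*√6 ≈ 4.4134e+6 + 2.4495*I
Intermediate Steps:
O = 0 (O = 7 - 1*7 = 7 - 7 = 0)
l(q) = -4 + I*√6 (l(q) = -4 + √(-10 + 4) = -4 + √(-6) = -4 + I*√6)
Q(W) = 0 (Q(W) = 0*√W = 0)
G = -(-4 + I*√6)²/8 (G = -(0 + (-4 + I*√6))²/8 = -(-4 + I*√6)²/8 ≈ -1.25 + 2.4495*I)
G + 4413375 = (-5/4 + I*√6) + 4413375 = 17653495/4 + I*√6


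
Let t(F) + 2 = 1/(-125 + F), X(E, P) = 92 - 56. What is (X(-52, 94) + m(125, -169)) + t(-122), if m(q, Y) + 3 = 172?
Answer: 50140/247 ≈ 203.00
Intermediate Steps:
m(q, Y) = 169 (m(q, Y) = -3 + 172 = 169)
X(E, P) = 36
t(F) = -2 + 1/(-125 + F)
(X(-52, 94) + m(125, -169)) + t(-122) = (36 + 169) + (251 - 2*(-122))/(-125 - 122) = 205 + (251 + 244)/(-247) = 205 - 1/247*495 = 205 - 495/247 = 50140/247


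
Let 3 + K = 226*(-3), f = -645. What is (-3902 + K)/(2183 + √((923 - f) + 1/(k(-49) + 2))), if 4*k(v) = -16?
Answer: -20009378/9527843 + 4583*√6270/9527843 ≈ -2.0620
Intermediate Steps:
k(v) = -4 (k(v) = (¼)*(-16) = -4)
K = -681 (K = -3 + 226*(-3) = -3 - 678 = -681)
(-3902 + K)/(2183 + √((923 - f) + 1/(k(-49) + 2))) = (-3902 - 681)/(2183 + √((923 - 1*(-645)) + 1/(-4 + 2))) = -4583/(2183 + √((923 + 645) + 1/(-2))) = -4583/(2183 + √(1568 - ½)) = -4583/(2183 + √(3135/2)) = -4583/(2183 + √6270/2)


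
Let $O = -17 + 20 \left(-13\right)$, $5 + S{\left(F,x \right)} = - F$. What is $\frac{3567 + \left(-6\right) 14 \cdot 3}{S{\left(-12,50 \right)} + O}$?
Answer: $- \frac{221}{18} \approx -12.278$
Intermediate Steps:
$S{\left(F,x \right)} = -5 - F$
$O = -277$ ($O = -17 - 260 = -277$)
$\frac{3567 + \left(-6\right) 14 \cdot 3}{S{\left(-12,50 \right)} + O} = \frac{3567 + \left(-6\right) 14 \cdot 3}{\left(-5 - -12\right) - 277} = \frac{3567 - 252}{\left(-5 + 12\right) - 277} = \frac{3567 - 252}{7 - 277} = \frac{3315}{-270} = 3315 \left(- \frac{1}{270}\right) = - \frac{221}{18}$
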